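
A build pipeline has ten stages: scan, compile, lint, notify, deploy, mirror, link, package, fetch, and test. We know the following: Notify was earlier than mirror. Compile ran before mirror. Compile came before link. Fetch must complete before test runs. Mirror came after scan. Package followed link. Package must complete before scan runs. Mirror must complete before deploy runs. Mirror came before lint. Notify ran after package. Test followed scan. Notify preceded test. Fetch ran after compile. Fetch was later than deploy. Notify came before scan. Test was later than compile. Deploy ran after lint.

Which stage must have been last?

Every other stage has a chain of constraints placing it before test, so test is last.

test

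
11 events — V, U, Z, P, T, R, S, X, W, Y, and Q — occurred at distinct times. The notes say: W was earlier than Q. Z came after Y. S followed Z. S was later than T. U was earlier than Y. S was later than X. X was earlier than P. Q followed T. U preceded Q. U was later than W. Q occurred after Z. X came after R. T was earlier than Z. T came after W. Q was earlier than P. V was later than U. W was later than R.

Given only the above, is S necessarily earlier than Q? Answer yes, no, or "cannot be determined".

No chain of stated constraints runs from S to Q, and none runs from Q to S either.
So the relative order of S and Q is not fixed by the given facts.

cannot be determined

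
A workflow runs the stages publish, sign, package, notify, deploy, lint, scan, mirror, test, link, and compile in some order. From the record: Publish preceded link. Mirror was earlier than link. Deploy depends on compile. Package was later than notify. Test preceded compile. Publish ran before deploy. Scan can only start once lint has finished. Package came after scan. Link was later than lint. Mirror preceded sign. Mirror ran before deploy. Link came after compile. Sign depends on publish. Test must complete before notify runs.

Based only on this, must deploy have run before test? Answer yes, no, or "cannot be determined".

Tracing the constraints gives test → compile → deploy, so test must come before deploy.
That means deploy cannot be before test.

no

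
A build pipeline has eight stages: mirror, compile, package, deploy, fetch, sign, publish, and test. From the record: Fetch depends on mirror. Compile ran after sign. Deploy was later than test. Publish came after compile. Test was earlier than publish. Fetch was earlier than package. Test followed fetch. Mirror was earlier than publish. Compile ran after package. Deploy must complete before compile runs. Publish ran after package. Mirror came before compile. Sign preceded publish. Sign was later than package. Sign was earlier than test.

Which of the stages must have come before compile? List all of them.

deploy, fetch, mirror, package, sign, test

Directly stated before compile: deploy, mirror, package, and sign.
Fetch reaches compile via fetch → package → compile.
Test reaches compile via test → deploy → compile.
No chain forces publish ahead of compile.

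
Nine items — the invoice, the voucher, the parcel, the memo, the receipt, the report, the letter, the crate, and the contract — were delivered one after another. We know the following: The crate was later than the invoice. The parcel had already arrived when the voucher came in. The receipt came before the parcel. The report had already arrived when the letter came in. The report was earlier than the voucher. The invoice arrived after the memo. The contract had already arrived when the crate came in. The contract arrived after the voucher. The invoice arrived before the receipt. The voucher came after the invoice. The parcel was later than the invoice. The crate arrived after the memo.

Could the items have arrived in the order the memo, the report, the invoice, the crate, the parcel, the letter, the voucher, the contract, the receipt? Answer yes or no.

The constraints require the receipt before the parcel, but in the proposed sequence the parcel appears ahead of the receipt. That one violation is enough.

no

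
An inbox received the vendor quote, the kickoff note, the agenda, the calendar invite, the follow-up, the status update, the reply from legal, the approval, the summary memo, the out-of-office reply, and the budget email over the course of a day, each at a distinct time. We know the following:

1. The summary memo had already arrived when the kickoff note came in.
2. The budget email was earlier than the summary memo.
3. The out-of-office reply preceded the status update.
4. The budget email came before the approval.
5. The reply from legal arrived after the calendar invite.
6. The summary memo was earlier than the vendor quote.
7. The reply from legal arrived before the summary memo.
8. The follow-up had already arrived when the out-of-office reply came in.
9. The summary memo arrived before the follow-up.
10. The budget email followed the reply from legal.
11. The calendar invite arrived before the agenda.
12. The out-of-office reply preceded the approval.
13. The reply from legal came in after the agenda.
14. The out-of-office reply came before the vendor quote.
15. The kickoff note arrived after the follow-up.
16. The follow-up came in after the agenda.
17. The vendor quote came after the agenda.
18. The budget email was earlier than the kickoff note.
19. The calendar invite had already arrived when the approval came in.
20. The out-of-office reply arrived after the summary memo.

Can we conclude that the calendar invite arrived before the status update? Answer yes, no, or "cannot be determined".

Chain the constraints: the calendar invite → the reply from legal → the summary memo → the out-of-office reply → the status update. Each link is directly stated, so the calendar invite comes before the status update.

yes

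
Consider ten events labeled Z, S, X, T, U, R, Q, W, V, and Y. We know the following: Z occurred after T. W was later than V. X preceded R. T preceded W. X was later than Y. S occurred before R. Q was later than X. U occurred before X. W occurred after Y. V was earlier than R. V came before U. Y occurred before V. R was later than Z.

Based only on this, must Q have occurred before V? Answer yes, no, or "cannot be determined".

no

Tracing the constraints gives V → U → X → Q, so V must come before Q.
That means Q cannot be before V.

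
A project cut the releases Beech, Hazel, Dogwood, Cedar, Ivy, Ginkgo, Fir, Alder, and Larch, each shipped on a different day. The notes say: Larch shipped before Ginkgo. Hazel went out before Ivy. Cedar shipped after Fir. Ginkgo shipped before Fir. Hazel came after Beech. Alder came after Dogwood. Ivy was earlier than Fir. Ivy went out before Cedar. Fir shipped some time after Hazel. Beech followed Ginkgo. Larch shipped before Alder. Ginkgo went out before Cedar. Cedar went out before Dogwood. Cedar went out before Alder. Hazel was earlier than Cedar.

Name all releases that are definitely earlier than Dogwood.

Directly stated before Dogwood: Cedar.
Beech reaches Dogwood via Beech → Hazel → Cedar → Dogwood.
Fir reaches Dogwood via Fir → Cedar → Dogwood.
Ginkgo reaches Dogwood via Ginkgo → Cedar → Dogwood.
Likewise Hazel, Ivy, and Larch each reach Dogwood by chaining the stated constraints.

Beech, Cedar, Fir, Ginkgo, Hazel, Ivy, Larch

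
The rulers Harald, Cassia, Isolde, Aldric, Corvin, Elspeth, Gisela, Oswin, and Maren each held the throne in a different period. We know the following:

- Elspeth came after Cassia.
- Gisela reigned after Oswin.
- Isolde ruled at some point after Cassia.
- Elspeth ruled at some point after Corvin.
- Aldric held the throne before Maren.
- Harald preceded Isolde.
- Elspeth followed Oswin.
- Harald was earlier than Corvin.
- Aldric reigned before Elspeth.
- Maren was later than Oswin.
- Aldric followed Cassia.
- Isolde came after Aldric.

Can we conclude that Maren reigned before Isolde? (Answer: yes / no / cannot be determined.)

cannot be determined

No chain of stated constraints runs from Maren to Isolde, and none runs from Isolde to Maren either.
So the relative order of Maren and Isolde is not fixed by the given facts.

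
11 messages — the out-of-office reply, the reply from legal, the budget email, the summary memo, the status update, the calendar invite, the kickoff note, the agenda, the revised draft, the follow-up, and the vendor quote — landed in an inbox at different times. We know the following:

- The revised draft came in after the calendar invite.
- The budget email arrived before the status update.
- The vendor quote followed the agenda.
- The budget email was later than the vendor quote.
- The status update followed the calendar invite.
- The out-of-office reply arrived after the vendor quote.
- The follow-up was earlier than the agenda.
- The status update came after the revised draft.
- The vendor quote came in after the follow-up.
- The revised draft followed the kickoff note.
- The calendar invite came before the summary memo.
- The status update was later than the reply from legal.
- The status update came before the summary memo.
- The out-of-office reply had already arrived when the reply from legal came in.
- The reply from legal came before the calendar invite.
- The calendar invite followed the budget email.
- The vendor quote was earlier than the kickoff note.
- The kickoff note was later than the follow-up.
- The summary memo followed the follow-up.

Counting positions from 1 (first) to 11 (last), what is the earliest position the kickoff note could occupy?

4

The agenda, the follow-up, and the vendor quote must all come before the kickoff note — 3 forced predecessors.
Nothing else is forced ahead of the kickoff note, so its earliest slot is position 3 + 1 = 4.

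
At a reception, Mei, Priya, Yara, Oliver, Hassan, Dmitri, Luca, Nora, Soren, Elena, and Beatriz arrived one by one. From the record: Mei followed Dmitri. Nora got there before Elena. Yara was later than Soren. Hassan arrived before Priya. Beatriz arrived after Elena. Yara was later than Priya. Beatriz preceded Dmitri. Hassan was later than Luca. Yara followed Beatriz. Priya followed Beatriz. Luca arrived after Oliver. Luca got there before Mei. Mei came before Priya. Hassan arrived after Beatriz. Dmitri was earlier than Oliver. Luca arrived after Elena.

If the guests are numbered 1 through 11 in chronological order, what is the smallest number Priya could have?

Beatriz, Dmitri, Elena, Hassan, Luca, Mei, Nora, and Oliver must all come before Priya — 8 forced predecessors.
Nothing else is forced ahead of Priya, so their earliest slot is position 8 + 1 = 9.

9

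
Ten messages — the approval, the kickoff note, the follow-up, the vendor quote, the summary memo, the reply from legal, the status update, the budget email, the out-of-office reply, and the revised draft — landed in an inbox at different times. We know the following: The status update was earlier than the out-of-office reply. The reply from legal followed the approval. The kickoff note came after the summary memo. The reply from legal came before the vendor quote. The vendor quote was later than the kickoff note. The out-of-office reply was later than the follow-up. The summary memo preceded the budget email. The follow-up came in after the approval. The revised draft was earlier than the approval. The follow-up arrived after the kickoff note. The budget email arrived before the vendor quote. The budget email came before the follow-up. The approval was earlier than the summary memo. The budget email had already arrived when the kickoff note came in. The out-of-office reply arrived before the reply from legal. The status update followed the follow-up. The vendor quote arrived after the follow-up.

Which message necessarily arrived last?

the vendor quote

Every other message has a chain of constraints placing it before the vendor quote, so the vendor quote is last.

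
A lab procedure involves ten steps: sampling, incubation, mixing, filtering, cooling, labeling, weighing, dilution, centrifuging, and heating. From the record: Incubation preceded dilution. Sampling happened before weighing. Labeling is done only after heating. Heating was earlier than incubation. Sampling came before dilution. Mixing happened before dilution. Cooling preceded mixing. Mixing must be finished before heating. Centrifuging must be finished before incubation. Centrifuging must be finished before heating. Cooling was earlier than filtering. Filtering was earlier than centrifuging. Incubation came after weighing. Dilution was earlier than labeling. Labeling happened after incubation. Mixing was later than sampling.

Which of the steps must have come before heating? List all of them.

Directly stated before heating: centrifuging and mixing.
Cooling reaches heating via cooling → mixing → heating.
Filtering reaches heating via filtering → centrifuging → heating.
Sampling reaches heating via sampling → mixing → heating.
No chain forces dilution (or any of the others) ahead of heating.

centrifuging, cooling, filtering, mixing, sampling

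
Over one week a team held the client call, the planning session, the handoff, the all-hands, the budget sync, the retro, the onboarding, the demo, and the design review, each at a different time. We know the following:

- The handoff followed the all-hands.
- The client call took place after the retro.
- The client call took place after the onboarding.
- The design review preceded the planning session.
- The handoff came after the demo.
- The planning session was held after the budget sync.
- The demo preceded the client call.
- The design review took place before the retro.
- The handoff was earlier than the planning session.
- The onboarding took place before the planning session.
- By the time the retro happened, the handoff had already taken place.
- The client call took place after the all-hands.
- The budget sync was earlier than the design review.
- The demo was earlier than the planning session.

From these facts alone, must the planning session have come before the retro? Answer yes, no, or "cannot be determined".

cannot be determined

No chain of stated constraints runs from the planning session to the retro, and none runs from the retro to the planning session either.
So the relative order of the planning session and the retro is not fixed by the given facts.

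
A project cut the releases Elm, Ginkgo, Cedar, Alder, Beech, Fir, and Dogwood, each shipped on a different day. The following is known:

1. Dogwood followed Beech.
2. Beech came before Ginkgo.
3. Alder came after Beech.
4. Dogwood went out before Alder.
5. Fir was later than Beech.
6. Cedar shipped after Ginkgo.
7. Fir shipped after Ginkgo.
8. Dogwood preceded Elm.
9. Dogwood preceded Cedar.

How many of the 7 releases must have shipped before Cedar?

Directly stated before Cedar: Dogwood and Ginkgo.
Beech reaches Cedar via Beech → Dogwood → Cedar.
That's Beech, Dogwood, and Ginkgo — 3 in all.

3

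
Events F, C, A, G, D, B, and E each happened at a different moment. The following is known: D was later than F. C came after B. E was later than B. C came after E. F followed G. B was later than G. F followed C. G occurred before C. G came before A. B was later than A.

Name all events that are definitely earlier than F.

Directly stated before F: C and G.
A reaches F via A → B → C → F.
B reaches F via B → C → F.
E reaches F via E → C → F.
No chain forces D ahead of F.

A, B, C, E, G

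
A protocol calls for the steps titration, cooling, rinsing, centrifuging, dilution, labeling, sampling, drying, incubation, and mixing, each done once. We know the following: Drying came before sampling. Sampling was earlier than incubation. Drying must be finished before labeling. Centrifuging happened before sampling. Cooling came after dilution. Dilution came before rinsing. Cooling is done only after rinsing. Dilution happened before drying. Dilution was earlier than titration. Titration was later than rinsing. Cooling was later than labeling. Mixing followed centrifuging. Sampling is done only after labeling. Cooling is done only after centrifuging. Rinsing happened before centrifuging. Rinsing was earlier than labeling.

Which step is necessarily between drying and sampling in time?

Tracing the constraints gives drying → labeling → sampling, so labeling sits after drying and before sampling.
No other step is forced both after drying and before sampling.

labeling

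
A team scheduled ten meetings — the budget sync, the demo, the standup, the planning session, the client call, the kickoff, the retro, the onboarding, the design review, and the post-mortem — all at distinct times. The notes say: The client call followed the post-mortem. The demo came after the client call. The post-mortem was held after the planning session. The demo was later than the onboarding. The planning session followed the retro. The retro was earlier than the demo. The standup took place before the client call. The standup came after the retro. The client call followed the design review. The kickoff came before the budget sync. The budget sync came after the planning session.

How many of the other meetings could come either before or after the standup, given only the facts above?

6

Forced before the standup: the retro; forced after the standup: the client call and the demo.
That leaves the budget sync, the design review, the kickoff, the onboarding, the planning session, and the post-mortem with no forced order relative to the standup — 6.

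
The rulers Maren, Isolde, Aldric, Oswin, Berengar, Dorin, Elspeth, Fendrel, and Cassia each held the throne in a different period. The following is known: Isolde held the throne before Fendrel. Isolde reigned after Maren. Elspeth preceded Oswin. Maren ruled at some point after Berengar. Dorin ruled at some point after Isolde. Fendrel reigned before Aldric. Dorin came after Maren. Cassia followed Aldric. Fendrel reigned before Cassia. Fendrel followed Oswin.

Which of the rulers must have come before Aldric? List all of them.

Directly stated before Aldric: Fendrel.
Berengar reaches Aldric via Berengar → Maren → Isolde → Fendrel → Aldric.
Elspeth reaches Aldric via Elspeth → Oswin → Fendrel → Aldric.
Isolde reaches Aldric via Isolde → Fendrel → Aldric.
Likewise Maren and Oswin each reach Aldric by chaining the stated constraints.
No chain forces Cassia (or any of the others) ahead of Aldric.

Berengar, Elspeth, Fendrel, Isolde, Maren, Oswin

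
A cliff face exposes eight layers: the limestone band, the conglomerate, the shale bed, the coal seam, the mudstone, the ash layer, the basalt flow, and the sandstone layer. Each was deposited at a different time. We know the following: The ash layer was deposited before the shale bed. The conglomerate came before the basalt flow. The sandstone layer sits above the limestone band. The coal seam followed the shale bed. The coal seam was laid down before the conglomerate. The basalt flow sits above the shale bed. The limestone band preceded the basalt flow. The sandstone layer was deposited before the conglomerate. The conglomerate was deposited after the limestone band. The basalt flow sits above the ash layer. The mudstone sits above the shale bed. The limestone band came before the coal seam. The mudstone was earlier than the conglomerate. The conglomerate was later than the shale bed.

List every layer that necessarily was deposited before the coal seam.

Directly stated before the coal seam: the limestone band and the shale bed.
The ash layer reaches the coal seam via the ash layer → the shale bed → the coal seam.
No chain forces the conglomerate (or any of the others) ahead of the coal seam.

the ash layer, the limestone band, the shale bed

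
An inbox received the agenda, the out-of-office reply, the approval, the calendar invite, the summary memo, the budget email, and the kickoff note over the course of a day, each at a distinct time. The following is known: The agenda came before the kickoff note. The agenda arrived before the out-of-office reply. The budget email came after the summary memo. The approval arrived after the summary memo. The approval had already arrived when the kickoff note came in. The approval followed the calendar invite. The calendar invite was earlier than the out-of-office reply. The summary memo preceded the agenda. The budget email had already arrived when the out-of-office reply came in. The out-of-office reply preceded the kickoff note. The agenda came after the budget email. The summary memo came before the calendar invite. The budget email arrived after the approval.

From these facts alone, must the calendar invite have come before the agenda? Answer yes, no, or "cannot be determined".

Chain the constraints: the calendar invite → the approval → the budget email → the agenda. Each link is directly stated, so the calendar invite comes before the agenda.

yes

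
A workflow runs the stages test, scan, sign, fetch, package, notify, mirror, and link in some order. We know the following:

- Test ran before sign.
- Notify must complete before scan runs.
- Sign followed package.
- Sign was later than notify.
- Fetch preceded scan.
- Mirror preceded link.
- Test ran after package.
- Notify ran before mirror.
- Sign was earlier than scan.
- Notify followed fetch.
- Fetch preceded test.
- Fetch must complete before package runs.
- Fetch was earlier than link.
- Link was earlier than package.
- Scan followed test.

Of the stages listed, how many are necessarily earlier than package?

4

Directly stated before package: fetch and link.
Mirror reaches package via mirror → link → package.
Notify reaches package via notify → mirror → link → package.
No chain forces test (or any of the others) ahead of package.
That's fetch, link, mirror, and notify — 4 in all.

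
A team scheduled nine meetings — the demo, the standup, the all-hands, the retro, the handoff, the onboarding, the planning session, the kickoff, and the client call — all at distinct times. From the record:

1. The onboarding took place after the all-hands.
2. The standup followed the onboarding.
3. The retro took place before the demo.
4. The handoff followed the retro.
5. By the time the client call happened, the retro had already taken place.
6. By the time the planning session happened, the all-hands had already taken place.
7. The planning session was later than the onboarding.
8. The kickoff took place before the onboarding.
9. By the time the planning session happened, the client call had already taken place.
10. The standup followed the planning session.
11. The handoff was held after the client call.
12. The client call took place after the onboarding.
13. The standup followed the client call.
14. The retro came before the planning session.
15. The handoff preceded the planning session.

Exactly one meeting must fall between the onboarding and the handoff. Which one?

the client call

Tracing the constraints gives the onboarding → the client call → the handoff, so the client call sits after the onboarding and before the handoff.
No other meeting is forced both after the onboarding and before the handoff.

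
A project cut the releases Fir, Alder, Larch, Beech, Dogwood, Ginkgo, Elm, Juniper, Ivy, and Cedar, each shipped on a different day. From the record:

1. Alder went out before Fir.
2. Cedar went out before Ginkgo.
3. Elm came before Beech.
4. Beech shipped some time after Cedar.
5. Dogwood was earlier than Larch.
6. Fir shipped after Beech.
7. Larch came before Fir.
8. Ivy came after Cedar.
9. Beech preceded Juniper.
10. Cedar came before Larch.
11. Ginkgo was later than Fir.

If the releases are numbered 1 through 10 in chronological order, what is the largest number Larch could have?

Larch must come before Fir and Ginkgo — 2 releases forced after it.
Everything else can be placed before Larch in some valid order, so Larch can sit as late as position 10 − 2 = 8.

8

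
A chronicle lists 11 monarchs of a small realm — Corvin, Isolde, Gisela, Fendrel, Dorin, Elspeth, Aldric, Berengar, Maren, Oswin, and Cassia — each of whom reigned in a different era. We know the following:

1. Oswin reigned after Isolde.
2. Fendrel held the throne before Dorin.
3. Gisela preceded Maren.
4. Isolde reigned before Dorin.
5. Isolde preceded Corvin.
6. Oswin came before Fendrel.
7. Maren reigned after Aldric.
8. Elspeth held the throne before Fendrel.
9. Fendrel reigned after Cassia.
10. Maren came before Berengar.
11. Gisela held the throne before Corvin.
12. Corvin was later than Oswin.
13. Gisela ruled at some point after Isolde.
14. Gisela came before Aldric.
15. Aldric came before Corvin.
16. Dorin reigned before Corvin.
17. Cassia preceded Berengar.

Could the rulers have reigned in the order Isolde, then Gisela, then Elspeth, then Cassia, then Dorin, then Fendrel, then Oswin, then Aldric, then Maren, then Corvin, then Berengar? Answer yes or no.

no

The constraints require Fendrel before Dorin, but in the proposed sequence Dorin appears ahead of Fendrel. That one violation is enough.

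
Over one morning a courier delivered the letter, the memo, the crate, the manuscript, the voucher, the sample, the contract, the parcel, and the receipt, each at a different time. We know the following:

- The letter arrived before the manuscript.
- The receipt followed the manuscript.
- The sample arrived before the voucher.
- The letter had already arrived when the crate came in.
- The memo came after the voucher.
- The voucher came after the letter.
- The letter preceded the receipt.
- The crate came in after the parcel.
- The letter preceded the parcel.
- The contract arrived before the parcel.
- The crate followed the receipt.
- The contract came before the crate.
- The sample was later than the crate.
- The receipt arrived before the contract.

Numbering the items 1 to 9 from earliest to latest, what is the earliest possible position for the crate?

6

The contract, the letter, the manuscript, the parcel, and the receipt must all come before the crate — 5 forced predecessors.
Nothing else is forced ahead of the crate, so its earliest slot is position 5 + 1 = 6.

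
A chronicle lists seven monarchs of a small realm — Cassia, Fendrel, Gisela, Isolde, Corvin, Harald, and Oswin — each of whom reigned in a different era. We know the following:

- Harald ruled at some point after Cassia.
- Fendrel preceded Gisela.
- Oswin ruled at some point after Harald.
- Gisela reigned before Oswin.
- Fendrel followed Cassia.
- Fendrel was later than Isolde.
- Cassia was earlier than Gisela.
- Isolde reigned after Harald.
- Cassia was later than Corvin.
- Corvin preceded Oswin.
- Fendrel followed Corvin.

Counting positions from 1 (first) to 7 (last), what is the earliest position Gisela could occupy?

6

Cassia, Corvin, Fendrel, Harald, and Isolde must all come before Gisela — 5 forced predecessors.
Nothing else is forced ahead of Gisela, so their earliest slot is position 5 + 1 = 6.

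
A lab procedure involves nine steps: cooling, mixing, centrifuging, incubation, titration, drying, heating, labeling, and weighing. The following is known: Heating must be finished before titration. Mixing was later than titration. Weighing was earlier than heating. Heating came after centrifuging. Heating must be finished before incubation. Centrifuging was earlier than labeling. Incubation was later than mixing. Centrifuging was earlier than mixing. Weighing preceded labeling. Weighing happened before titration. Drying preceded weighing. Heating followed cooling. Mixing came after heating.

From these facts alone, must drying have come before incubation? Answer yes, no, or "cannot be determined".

Chain the constraints: drying → weighing → heating → incubation. Each link is directly stated, so drying comes before incubation.

yes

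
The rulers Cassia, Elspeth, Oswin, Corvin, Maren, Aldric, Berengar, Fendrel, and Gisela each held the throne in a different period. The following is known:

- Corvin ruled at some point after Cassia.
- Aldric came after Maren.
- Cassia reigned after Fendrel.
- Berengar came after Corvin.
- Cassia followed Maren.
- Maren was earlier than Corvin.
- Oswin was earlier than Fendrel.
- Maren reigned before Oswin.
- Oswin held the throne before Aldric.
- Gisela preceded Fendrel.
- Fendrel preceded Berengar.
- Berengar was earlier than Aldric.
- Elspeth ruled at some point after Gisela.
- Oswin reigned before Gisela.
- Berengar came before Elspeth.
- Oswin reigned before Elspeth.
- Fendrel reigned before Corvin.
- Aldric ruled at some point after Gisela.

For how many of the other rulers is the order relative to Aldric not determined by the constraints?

Forced before Aldric: Berengar, Cassia, Corvin, Fendrel, Gisela, Maren, and Oswin.
That leaves Elspeth with no forced order relative to Aldric — 1.

1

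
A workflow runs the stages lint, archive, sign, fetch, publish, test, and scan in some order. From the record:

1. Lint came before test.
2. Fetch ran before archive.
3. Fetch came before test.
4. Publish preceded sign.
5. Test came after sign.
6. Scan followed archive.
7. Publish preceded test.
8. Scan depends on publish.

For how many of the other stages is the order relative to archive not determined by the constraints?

4

Forced before archive: fetch; forced after archive: scan.
That leaves lint, publish, sign, and test with no forced order relative to archive — 4.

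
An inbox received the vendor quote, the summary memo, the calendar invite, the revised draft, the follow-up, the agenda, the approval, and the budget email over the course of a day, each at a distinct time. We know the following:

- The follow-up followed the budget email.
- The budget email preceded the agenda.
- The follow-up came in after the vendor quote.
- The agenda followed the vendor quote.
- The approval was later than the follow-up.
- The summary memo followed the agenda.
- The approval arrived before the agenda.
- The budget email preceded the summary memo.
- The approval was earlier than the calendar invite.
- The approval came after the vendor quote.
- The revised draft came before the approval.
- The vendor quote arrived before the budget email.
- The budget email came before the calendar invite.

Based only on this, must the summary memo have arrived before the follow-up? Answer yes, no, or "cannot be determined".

Tracing the constraints gives the follow-up → the approval → the agenda → the summary memo, so the follow-up must come before the summary memo.
That means the summary memo cannot be before the follow-up.

no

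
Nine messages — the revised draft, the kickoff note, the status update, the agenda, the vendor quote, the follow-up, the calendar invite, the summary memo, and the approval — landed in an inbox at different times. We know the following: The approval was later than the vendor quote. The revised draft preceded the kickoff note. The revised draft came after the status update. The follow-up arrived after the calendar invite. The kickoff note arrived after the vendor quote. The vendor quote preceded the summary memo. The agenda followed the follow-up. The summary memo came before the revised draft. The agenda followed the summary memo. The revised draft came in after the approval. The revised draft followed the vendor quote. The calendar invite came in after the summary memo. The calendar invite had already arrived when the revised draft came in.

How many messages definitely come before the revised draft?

5

Directly stated before the revised draft: the approval, the calendar invite, the status update, the summary memo, and the vendor quote.
That's the approval, the calendar invite, the status update, the summary memo, and the vendor quote — 5 in all.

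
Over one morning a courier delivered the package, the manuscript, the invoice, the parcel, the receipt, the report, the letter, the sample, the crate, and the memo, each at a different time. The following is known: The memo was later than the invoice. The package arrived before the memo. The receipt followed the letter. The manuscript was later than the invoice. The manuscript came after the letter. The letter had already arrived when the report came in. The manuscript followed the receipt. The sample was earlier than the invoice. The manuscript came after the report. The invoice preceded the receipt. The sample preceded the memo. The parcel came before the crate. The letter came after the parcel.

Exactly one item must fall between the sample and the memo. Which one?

the invoice

Tracing the constraints gives the sample → the invoice → the memo, so the invoice sits after the sample and before the memo.
No other item is forced both after the sample and before the memo.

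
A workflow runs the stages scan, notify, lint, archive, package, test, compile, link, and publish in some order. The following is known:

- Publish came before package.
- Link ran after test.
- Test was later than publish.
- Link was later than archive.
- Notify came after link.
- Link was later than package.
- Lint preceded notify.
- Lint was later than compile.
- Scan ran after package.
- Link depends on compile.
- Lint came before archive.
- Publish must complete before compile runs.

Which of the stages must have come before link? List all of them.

archive, compile, lint, package, publish, test

Directly stated before link: archive, compile, package, and test.
Lint reaches link via lint → archive → link.
Publish reaches link via publish → compile → link.
No chain forces notify (or any of the others) ahead of link.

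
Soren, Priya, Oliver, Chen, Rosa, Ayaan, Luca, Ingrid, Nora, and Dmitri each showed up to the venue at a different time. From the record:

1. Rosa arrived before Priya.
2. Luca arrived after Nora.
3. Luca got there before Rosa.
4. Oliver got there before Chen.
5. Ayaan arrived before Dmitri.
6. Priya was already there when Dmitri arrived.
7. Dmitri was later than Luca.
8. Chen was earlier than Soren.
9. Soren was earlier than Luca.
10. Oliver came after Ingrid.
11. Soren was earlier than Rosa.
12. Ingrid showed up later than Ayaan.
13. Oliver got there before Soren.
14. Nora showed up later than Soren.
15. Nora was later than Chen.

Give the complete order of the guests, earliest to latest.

The constraints fix every adjacent pair, so only one ordering works:
Ayaan → Ingrid → Oliver → Chen → Soren → Nora → Luca → Rosa → Priya → Dmitri.

Ayaan, Ingrid, Oliver, Chen, Soren, Nora, Luca, Rosa, Priya, Dmitri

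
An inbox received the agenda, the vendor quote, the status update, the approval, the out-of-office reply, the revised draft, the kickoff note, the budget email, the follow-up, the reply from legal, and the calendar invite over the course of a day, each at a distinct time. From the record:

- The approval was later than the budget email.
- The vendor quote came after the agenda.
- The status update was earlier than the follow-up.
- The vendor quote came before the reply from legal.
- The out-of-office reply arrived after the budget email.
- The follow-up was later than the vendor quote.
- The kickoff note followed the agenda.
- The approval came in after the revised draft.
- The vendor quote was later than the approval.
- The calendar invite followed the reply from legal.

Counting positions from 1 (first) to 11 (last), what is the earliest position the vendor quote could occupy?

The agenda, the approval, the budget email, and the revised draft must all come before the vendor quote — 4 forced predecessors.
Nothing else is forced ahead of the vendor quote, so its earliest slot is position 4 + 1 = 5.

5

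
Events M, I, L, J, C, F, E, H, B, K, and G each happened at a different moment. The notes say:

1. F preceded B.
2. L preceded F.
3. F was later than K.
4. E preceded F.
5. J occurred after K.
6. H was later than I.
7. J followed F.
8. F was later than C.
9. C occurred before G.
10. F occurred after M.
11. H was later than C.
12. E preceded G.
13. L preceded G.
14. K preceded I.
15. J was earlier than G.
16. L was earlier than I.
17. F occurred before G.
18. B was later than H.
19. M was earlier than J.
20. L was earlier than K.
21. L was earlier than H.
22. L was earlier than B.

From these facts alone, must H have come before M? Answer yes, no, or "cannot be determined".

No chain of stated constraints runs from H to M, and none runs from M to H either.
So the relative order of H and M is not fixed by the given facts.

cannot be determined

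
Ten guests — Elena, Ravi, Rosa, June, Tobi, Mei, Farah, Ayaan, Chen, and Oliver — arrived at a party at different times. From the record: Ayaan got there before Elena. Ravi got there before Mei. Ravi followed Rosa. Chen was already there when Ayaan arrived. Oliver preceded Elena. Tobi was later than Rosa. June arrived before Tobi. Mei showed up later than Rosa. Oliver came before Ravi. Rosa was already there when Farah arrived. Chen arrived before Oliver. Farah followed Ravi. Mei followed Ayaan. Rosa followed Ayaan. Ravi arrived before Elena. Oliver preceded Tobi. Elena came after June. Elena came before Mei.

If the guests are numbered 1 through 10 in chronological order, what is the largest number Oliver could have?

Oliver must come before Elena, Farah, Mei, Ravi, and Tobi — 5 guests forced after them.
Everything else can be placed before Oliver in some valid order, so Oliver can sit as late as position 10 − 5 = 5.

5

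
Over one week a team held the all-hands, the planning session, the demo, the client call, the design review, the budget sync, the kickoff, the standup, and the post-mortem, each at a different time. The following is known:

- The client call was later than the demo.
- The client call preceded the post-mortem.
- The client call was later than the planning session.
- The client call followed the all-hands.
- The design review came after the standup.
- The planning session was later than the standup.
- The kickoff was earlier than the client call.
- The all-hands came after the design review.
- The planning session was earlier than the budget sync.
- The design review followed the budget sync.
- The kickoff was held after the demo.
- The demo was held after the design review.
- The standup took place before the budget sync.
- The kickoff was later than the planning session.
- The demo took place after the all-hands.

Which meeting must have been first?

The standup has a chain of constraints placing it before every other meeting, so the standup must be first.

the standup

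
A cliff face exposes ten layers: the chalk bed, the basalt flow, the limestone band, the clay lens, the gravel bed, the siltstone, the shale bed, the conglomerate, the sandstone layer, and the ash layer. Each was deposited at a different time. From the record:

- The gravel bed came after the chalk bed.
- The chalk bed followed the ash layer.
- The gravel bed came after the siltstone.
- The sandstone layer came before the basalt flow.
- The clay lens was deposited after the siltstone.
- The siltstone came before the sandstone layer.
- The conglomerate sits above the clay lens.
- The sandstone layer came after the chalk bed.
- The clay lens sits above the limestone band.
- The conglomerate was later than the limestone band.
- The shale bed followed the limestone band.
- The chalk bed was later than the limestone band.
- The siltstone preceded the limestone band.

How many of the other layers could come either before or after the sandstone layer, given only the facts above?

4

Forced before the sandstone layer: the ash layer, the chalk bed, the limestone band, and the siltstone; forced after the sandstone layer: the basalt flow.
That leaves the clay lens, the conglomerate, the gravel bed, and the shale bed with no forced order relative to the sandstone layer — 4.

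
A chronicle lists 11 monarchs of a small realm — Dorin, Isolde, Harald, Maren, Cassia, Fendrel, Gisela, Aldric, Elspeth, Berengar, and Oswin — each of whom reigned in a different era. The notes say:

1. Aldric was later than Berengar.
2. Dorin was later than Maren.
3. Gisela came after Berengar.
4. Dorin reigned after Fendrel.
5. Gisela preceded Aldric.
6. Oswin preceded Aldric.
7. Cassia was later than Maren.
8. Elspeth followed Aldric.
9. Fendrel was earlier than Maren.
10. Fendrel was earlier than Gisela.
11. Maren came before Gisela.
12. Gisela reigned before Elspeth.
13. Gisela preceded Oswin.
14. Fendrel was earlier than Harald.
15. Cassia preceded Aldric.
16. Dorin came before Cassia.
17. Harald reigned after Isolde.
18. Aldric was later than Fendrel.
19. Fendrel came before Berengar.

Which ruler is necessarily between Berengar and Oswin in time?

Tracing the constraints gives Berengar → Gisela → Oswin, so Gisela sits after Berengar and before Oswin.
No other ruler is forced both after Berengar and before Oswin.

Gisela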